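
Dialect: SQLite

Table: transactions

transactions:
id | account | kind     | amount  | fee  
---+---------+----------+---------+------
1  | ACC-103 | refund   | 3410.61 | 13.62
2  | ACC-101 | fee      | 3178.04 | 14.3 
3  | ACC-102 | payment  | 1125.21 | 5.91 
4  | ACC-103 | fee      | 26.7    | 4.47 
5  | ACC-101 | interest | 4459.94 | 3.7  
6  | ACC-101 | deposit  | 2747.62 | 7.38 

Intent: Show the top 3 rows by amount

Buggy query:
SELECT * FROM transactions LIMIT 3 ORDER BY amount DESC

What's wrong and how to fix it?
Bug: ORDER BY cannot follow LIMIT; LIMIT is the final clause

Fix: Swap the clauses: ORDER BY first, then LIMIT

Corrected query:
SELECT * FROM transactions ORDER BY amount DESC LIMIT 3

Result:
id | account | kind     | amount  | fee  
---+---------+----------+---------+------
5  | ACC-101 | interest | 4459.94 | 3.7  
1  | ACC-103 | refund   | 3410.61 | 13.62
2  | ACC-101 | fee      | 3178.04 | 14.3 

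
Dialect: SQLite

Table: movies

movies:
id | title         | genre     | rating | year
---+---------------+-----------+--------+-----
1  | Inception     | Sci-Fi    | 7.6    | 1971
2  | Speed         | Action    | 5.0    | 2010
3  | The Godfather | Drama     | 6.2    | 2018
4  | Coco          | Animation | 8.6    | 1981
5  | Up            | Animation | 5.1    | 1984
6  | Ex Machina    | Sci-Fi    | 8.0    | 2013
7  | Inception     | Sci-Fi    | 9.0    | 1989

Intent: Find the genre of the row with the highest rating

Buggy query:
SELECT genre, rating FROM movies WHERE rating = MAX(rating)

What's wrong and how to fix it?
Bug: MAX(rating) is an aggregate and cannot be used directly in WHERE

Fix: Wrap MAX in a scalar subquery so WHERE compares against a single value

Corrected query:
SELECT genre, rating FROM movies WHERE rating = (SELECT MAX(rating) FROM movies)

Result:
genre  | rating
-------+-------
Sci-Fi | 9     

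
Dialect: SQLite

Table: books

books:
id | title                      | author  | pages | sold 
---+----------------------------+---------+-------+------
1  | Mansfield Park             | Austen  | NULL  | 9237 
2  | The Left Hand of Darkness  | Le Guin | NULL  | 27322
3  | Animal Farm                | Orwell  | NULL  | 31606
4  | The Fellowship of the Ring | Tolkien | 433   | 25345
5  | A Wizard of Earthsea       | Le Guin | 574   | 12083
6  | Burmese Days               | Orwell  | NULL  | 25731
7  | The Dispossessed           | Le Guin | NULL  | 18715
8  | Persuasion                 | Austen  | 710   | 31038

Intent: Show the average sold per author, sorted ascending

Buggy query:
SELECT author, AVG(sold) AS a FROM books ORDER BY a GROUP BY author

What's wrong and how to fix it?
Bug: GROUP BY must precede ORDER BY

Fix: Reorder: SELECT … FROM … GROUP BY … ORDER BY …

Corrected query:
SELECT author, AVG(sold) AS a FROM books GROUP BY author ORDER BY a

Result:
author  | a           
--------+-------------
Le Guin | 19373.333333
Austen  | 20137.5     
Tolkien | 25345       
Orwell  | 28668.5     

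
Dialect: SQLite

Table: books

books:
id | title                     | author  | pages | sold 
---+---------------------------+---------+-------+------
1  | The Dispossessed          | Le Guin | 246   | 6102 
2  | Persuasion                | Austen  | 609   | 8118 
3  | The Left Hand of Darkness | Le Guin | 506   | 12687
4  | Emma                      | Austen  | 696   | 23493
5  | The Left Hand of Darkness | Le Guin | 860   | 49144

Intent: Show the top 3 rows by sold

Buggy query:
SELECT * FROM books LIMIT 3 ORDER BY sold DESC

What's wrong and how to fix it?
Bug: LIMIT must come after ORDER BY

Fix: Sort with ORDER BY, then apply LIMIT

Corrected query:
SELECT * FROM books ORDER BY sold DESC LIMIT 3

Result:
id | title                     | author  | pages | sold 
---+---------------------------+---------+-------+------
5  | The Left Hand of Darkness | Le Guin | 860   | 49144
4  | Emma                      | Austen  | 696   | 23493
3  | The Left Hand of Darkness | Le Guin | 506   | 12687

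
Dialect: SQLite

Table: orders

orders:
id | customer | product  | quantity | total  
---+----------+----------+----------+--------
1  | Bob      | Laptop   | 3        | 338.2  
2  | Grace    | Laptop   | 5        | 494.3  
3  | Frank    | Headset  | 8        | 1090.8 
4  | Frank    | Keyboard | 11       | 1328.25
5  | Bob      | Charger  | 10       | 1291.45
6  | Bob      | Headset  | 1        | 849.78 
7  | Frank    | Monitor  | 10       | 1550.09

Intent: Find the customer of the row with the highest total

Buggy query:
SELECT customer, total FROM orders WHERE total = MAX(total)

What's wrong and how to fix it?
Bug: WHERE is evaluated per row; an aggregate over the whole table isn't defined there

Fix: Wrap MAX in a scalar subquery so WHERE compares against a single value

Corrected query:
SELECT customer, total FROM orders WHERE total = (SELECT MAX(total) FROM orders)

Result:
customer | total  
---------+--------
Frank    | 1550.09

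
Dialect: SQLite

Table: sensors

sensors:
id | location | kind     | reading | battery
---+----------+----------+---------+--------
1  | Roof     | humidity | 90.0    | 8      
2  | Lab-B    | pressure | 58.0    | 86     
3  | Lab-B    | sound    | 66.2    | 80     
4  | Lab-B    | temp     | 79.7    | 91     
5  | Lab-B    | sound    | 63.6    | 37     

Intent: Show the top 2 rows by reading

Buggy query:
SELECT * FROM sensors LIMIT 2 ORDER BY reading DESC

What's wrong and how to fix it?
Bug: LIMIT must come after ORDER BY

Fix: Sort with ORDER BY, then apply LIMIT

Corrected query:
SELECT * FROM sensors ORDER BY reading DESC LIMIT 2

Result:
id | location | kind     | reading | battery
---+----------+----------+---------+--------
1  | Roof     | humidity | 90      | 8      
4  | Lab-B    | temp     | 79.7    | 91     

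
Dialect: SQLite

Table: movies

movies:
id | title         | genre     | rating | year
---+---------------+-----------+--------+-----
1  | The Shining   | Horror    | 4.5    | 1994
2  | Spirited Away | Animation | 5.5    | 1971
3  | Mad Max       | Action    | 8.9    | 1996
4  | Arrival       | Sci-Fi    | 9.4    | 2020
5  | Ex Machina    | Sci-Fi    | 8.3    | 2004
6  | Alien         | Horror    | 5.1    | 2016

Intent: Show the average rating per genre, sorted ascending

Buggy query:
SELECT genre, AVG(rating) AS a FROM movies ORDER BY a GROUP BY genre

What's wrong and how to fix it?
Bug: GROUP BY must precede ORDER BY

Fix: Move ORDER BY to the end, after GROUP BY

Corrected query:
SELECT genre, AVG(rating) AS a FROM movies GROUP BY genre ORDER BY a

Result:
genre     | a   
----------+-----
Horror    | 4.8 
Animation | 5.5 
Sci-Fi    | 8.85
Action    | 8.9 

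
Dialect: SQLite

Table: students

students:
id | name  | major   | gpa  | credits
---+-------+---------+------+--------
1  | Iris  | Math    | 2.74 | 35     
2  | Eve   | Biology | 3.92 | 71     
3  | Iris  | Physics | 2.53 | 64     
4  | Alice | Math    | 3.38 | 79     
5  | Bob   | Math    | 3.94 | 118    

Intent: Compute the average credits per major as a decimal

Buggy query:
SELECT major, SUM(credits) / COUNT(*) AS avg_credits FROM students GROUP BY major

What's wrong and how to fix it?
Bug: Both operands are integers, so '/' performs integer division and truncates

Fix: Multiply by 1.0 (or CAST to REAL) to force floating-point division

Corrected query:
SELECT major, SUM(credits) * 1.0 / COUNT(*) AS avg_credits FROM students GROUP BY major

Result:
major   | avg_credits
--------+------------
Biology | 71         
Math    | 77.333333  
Physics | 64         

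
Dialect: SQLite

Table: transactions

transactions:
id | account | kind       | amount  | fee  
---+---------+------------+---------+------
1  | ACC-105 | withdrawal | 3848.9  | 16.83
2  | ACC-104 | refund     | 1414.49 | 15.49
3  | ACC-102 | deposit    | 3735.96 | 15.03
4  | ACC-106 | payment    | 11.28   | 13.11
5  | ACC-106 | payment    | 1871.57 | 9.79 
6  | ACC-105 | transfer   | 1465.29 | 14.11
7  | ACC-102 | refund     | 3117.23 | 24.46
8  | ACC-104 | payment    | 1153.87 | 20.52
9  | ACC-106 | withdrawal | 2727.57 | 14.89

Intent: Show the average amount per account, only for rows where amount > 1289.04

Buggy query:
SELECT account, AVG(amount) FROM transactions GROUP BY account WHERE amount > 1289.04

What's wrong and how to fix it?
Bug: WHERE cannot follow GROUP BY

Fix: Place WHERE between FROM and GROUP BY

Corrected query:
SELECT account, AVG(amount) FROM transactions WHERE amount > 1289.04 GROUP BY account

Result:
account | AVG(amount)
--------+------------
ACC-102 | 3426.595   
ACC-104 | 1414.49    
ACC-105 | 2657.095   
ACC-106 | 2299.57    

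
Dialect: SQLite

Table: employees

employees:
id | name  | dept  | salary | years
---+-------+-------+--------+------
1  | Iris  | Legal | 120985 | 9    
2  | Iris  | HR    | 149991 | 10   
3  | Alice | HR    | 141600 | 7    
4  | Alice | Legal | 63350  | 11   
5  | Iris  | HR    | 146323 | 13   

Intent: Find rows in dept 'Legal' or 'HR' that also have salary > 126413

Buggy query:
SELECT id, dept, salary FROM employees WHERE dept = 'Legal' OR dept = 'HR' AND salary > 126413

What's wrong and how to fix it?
Bug: AND binds tighter than OR, so this parses as dept = 'Legal' OR (dept = 'HR' AND salary > 126413)

Fix: Group the OR with parentheses (or use IN), then AND the threshold

Corrected query:
SELECT id, dept, salary FROM employees WHERE (dept = 'Legal' OR dept = 'HR') AND salary > 126413

Result:
id | dept | salary
---+------+-------
2  | HR   | 149991
3  | HR   | 141600
5  | HR   | 146323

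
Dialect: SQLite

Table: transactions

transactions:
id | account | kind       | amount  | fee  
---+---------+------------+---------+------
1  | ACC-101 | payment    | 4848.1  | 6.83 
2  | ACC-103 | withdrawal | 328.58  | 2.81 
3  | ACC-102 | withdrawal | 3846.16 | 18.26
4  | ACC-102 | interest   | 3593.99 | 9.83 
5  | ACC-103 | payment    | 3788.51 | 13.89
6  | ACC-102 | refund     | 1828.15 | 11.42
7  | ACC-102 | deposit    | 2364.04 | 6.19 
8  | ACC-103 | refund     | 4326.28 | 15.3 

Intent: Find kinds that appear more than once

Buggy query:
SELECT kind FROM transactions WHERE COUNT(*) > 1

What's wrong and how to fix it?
Bug: WHERE can't reference COUNT(*); aggregates are computed after WHERE

Fix: GROUP BY kind, then filter groups with HAVING COUNT(*) > 1

Corrected query:
SELECT kind FROM transactions GROUP BY kind HAVING COUNT(*) > 1

Result:
kind      
----------
payment   
refund    
withdrawal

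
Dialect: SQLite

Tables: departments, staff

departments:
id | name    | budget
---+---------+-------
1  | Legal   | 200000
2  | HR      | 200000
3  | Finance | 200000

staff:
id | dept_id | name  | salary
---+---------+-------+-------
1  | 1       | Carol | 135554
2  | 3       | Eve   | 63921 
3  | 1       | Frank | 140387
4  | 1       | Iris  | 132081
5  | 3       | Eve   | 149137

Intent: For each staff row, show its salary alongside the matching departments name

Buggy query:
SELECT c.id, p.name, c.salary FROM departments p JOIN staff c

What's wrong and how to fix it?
Bug: JOIN with no ON clause produces a cartesian product; every staff row pairs with every departments row

Fix: Add ON c.dept_id = p.id to the JOIN

Corrected query:
SELECT c.id, p.name, c.salary FROM departments p JOIN staff c ON c.dept_id = p.id

Result:
id | name    | salary
---+---------+-------
1  | Legal   | 135554
2  | Finance | 63921 
3  | Legal   | 140387
4  | Legal   | 132081
5  | Finance | 149137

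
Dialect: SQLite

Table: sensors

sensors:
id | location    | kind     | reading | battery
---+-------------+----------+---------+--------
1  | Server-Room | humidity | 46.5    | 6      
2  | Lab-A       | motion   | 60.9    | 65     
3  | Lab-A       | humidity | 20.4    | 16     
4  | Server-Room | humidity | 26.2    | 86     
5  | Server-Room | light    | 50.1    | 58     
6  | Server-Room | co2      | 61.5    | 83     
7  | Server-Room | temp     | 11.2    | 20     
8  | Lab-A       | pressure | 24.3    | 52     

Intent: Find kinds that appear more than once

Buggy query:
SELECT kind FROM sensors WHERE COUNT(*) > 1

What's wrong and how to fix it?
Bug: COUNT(*) is an aggregate and cannot be used in WHERE

Fix: Group first, then use HAVING for the count condition

Corrected query:
SELECT kind FROM sensors GROUP BY kind HAVING COUNT(*) > 1

Result:
kind    
--------
humidity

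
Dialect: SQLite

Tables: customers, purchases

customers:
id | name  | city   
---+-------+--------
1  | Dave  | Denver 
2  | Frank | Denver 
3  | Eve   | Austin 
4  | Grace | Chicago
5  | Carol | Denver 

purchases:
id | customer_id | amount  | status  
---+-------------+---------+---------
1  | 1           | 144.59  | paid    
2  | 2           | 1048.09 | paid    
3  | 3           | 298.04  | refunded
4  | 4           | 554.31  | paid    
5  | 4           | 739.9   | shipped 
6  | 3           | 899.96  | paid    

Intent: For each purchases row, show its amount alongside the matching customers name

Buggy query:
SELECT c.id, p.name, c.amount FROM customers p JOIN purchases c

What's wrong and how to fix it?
Bug: Missing join condition: each purchases row is matched to all customers rows instead of just its own

Fix: Add ON c.customer_id = p.id to the JOIN

Corrected query:
SELECT c.id, p.name, c.amount FROM customers p JOIN purchases c ON c.customer_id = p.id

Result:
id | name  | amount 
---+-------+--------
1  | Dave  | 144.59 
2  | Frank | 1048.09
3  | Eve   | 298.04 
4  | Grace | 554.31 
5  | Grace | 739.9  
6  | Eve   | 899.96 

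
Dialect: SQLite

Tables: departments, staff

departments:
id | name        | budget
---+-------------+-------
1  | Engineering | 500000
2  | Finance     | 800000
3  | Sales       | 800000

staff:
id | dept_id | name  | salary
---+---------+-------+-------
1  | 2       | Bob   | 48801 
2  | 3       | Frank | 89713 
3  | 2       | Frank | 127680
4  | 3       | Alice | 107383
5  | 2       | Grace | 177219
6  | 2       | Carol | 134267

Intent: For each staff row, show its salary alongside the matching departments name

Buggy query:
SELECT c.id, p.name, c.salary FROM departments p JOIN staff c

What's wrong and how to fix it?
Bug: JOIN with no ON clause produces a cartesian product; every staff row pairs with every departments row

Fix: Add ON c.dept_id = p.id to the JOIN

Corrected query:
SELECT c.id, p.name, c.salary FROM departments p JOIN staff c ON c.dept_id = p.id

Result:
id | name    | salary
---+---------+-------
1  | Finance | 48801 
2  | Sales   | 89713 
3  | Finance | 127680
4  | Sales   | 107383
5  | Finance | 177219
6  | Finance | 134267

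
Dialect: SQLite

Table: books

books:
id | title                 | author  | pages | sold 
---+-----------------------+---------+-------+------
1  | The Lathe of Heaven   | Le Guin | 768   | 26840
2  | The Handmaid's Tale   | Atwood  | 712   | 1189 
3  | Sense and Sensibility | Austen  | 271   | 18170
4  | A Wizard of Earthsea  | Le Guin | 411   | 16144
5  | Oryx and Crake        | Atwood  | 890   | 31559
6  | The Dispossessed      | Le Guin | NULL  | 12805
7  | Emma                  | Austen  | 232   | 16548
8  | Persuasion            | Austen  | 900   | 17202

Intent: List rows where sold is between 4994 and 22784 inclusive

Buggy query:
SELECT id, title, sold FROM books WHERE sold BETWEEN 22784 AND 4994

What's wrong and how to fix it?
Bug: BETWEEN expects the lower bound first; with 22784 AND 4994 the range is empty

Fix: Write BETWEEN 4994 AND 22784

Corrected query:
SELECT id, title, sold FROM books WHERE sold BETWEEN 4994 AND 22784

Result:
id | title                 | sold 
---+-----------------------+------
3  | Sense and Sensibility | 18170
4  | A Wizard of Earthsea  | 16144
6  | The Dispossessed      | 12805
7  | Emma                  | 16548
8  | Persuasion            | 17202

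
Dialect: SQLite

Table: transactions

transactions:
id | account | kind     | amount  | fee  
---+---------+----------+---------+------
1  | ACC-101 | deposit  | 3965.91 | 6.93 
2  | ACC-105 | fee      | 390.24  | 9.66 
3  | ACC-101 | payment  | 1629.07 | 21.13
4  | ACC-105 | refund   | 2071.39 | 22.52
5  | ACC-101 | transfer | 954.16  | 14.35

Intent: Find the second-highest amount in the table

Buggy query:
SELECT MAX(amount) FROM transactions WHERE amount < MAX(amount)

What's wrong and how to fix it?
Bug: The inner MAX is an aggregate inside WHERE, which is not allowed

Fix: Put the inner MAX in a scalar subquery

Corrected query:
SELECT MAX(amount) FROM transactions WHERE amount < (SELECT MAX(amount) FROM transactions)

Result:
MAX(amount)
-----------
2071.39    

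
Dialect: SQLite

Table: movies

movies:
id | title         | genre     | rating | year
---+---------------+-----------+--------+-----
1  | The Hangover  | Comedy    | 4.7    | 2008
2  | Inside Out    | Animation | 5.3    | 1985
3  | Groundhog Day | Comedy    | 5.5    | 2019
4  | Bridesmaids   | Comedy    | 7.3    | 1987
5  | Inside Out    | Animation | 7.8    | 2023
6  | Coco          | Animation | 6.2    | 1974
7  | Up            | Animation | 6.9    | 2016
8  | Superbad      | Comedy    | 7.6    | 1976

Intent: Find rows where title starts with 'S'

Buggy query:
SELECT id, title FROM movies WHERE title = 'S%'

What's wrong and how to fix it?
Bug: '=' compares the literal string including the % character; pattern matching needs LIKE

Fix: Use LIKE for wildcard pattern matching

Corrected query:
SELECT id, title FROM movies WHERE title LIKE 'S%'

Result:
id | title   
---+---------
8  | Superbad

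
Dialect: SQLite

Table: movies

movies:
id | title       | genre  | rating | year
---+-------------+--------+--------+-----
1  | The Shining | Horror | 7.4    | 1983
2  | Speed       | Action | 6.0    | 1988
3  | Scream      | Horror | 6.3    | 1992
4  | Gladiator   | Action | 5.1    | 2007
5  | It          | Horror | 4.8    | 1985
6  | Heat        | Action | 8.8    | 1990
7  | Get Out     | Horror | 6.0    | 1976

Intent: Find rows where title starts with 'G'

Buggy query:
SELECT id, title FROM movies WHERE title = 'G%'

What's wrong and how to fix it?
Bug: '=' compares the literal string including the % character; pattern matching needs LIKE

Fix: Use LIKE for wildcard pattern matching

Corrected query:
SELECT id, title FROM movies WHERE title LIKE 'G%'

Result:
id | title    
---+----------
4  | Gladiator
7  | Get Out  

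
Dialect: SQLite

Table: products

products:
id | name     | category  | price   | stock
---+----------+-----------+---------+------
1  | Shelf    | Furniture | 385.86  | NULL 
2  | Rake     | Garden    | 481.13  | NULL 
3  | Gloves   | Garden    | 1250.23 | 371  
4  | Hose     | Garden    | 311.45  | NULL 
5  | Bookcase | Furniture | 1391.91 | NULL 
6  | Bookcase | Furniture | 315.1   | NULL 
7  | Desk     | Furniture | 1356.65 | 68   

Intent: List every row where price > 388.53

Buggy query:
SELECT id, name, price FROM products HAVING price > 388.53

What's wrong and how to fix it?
Bug: This is a non-aggregate query (no GROUP BY, no aggregates), so in SQLite the HAVING clause is invalid here; a row-level condition belongs in WHERE

Fix: Use WHERE for row-level filtering

Corrected query:
SELECT id, name, price FROM products WHERE price > 388.53

Result:
id | name     | price  
---+----------+--------
2  | Rake     | 481.13 
3  | Gloves   | 1250.23
5  | Bookcase | 1391.91
7  | Desk     | 1356.65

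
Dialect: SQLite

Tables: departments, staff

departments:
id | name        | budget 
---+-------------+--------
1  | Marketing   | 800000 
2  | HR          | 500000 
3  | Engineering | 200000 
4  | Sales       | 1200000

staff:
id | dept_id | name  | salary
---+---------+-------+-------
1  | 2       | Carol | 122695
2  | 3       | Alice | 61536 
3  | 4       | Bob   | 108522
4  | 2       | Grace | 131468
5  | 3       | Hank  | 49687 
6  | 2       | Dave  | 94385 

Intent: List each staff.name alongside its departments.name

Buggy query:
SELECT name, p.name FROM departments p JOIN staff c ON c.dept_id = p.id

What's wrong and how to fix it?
Bug: 'name' exists in both joined tables, so the database can't tell which one is meant

Fix: Prefix ambiguous columns with the table alias

Corrected query:
SELECT c.name, p.name FROM departments p JOIN staff c ON c.dept_id = p.id

Result:
name  | name       
------+------------
Carol | HR         
Alice | Engineering
Bob   | Sales      
Grace | HR         
Hank  | Engineering
Dave  | HR         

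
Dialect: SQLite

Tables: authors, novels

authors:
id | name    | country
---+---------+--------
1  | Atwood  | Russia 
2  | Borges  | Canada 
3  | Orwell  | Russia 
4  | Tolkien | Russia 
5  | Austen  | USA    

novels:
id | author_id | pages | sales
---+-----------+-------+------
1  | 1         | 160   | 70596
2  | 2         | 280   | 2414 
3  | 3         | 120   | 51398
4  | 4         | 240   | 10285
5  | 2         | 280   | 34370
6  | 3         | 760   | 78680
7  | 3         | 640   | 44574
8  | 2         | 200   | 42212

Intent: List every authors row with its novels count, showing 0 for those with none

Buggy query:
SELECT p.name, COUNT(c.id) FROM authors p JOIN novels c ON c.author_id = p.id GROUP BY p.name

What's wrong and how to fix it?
Bug: INNER JOIN drops authors rows that have no matching novels rows

Fix: Switch to LEFT JOIN to retain unmatched parent rows

Corrected query:
SELECT p.name, COUNT(c.id) FROM authors p LEFT JOIN novels c ON c.author_id = p.id GROUP BY p.name

Result:
name    | COUNT(c.id)
--------+------------
Atwood  | 1          
Austen  | 0          
Borges  | 3          
Orwell  | 3          
Tolkien | 1          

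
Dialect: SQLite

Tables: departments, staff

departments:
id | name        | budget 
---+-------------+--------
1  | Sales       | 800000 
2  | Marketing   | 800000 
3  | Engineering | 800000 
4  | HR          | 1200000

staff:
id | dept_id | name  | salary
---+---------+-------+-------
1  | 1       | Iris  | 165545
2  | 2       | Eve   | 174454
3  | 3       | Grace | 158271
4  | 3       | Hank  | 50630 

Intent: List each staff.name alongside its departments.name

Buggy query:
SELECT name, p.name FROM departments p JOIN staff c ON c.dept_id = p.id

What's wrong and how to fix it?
Bug: 'name' exists in both joined tables, so the database can't tell which one is meant

Fix: Prefix ambiguous columns with the table alias

Corrected query:
SELECT c.name, p.name FROM departments p JOIN staff c ON c.dept_id = p.id

Result:
name  | name       
------+------------
Iris  | Sales      
Eve   | Marketing  
Grace | Engineering
Hank  | Engineering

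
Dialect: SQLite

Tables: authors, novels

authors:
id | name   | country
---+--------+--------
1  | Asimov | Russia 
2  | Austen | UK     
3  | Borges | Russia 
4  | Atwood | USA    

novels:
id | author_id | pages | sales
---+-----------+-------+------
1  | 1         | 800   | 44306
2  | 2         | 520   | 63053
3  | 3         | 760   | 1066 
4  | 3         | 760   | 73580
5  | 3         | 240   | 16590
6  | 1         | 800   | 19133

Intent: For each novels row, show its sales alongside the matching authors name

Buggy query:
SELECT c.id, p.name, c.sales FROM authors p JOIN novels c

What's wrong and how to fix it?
Bug: JOIN with no ON clause produces a cartesian product; every novels row pairs with every authors row

Fix: Add ON c.author_id = p.id to the JOIN

Corrected query:
SELECT c.id, p.name, c.sales FROM authors p JOIN novels c ON c.author_id = p.id

Result:
id | name   | sales
---+--------+------
1  | Asimov | 44306
2  | Austen | 63053
3  | Borges | 1066 
4  | Borges | 73580
5  | Borges | 16590
6  | Asimov | 19133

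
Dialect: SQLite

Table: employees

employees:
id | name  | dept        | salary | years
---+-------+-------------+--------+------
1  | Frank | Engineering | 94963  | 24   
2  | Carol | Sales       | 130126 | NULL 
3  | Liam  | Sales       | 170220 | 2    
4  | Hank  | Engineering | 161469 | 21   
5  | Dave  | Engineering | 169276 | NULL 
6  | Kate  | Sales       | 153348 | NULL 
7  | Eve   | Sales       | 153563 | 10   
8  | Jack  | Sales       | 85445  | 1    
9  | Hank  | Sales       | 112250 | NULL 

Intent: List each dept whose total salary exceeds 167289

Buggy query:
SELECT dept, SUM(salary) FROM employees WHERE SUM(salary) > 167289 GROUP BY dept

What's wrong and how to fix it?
Bug: Aggregate functions cannot appear in a WHERE clause

Fix: Use HAVING (which filters groups after aggregation) instead of WHERE

Corrected query:
SELECT dept, SUM(salary) FROM employees GROUP BY dept HAVING SUM(salary) > 167289

Result:
dept        | SUM(salary)
------------+------------
Engineering | 425708     
Sales       | 804952     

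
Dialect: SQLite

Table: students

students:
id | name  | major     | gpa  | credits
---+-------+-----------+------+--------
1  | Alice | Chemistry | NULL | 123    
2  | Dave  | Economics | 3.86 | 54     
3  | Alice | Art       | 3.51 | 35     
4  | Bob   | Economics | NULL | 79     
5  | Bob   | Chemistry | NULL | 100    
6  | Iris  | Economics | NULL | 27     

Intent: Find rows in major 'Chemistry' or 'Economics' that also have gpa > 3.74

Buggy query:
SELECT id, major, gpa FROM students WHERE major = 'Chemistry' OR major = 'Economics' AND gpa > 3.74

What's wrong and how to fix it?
Bug: AND binds tighter than OR, so this parses as major = 'Chemistry' OR (major = 'Economics' AND gpa > 3.74)

Fix: Group the OR with parentheses (or use IN), then AND the threshold

Corrected query:
SELECT id, major, gpa FROM students WHERE (major = 'Chemistry' OR major = 'Economics') AND gpa > 3.74

Result:
id | major     | gpa 
---+-----------+-----
2  | Economics | 3.86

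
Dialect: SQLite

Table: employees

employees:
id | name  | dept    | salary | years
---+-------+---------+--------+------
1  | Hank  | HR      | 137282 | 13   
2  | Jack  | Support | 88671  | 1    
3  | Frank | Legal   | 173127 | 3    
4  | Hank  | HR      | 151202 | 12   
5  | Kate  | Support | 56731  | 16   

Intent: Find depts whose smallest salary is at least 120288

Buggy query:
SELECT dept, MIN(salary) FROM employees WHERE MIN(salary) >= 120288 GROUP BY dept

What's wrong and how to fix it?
Bug: MIN() in WHERE is a misuse of aggregate

Fix: Use HAVING for the per-group MIN condition

Corrected query:
SELECT dept, MIN(salary) FROM employees GROUP BY dept HAVING MIN(salary) >= 120288

Result:
dept  | MIN(salary)
------+------------
HR    | 137282     
Legal | 173127     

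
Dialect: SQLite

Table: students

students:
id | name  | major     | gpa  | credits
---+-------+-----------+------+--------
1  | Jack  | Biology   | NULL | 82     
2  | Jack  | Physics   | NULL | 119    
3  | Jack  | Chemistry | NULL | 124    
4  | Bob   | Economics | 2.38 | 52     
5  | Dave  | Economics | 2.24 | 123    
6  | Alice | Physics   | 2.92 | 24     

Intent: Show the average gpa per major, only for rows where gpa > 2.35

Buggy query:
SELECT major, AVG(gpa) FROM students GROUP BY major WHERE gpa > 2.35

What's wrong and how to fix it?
Bug: Row-level WHERE must come before GROUP BY in the clause order

Fix: Place WHERE between FROM and GROUP BY

Corrected query:
SELECT major, AVG(gpa) FROM students WHERE gpa > 2.35 GROUP BY major

Result:
major     | AVG(gpa)
----------+---------
Economics | 2.38    
Physics   | 2.92    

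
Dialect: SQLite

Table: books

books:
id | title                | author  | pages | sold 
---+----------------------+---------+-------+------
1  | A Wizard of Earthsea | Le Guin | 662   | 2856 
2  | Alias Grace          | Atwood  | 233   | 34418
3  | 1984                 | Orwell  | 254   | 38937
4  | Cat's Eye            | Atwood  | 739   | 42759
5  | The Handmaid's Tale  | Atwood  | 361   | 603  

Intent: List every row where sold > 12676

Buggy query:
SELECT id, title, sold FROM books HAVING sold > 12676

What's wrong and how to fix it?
Bug: HAVING filters the output of aggregation, but this query has no GROUP BY and no aggregate functions, so SQLite rejects it (HAVING clause on a non-aggregate query); the condition here is per row

Fix: Use WHERE for row-level filtering

Corrected query:
SELECT id, title, sold FROM books WHERE sold > 12676

Result:
id | title       | sold 
---+-------------+------
2  | Alias Grace | 34418
3  | 1984        | 38937
4  | Cat's Eye   | 42759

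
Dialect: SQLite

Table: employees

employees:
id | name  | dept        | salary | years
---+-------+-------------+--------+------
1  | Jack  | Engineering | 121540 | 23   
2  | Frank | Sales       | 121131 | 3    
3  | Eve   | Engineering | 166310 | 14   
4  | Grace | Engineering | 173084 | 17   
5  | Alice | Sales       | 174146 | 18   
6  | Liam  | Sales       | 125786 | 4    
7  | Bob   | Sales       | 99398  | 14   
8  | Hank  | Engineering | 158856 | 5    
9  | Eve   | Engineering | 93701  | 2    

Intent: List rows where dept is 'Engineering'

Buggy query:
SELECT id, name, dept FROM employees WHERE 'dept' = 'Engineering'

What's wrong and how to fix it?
Bug: Single quotes denote string literals in SQL; the column name is being compared as a constant string

Fix: Reference the column as dept without single quotes

Corrected query:
SELECT id, name, dept FROM employees WHERE dept = 'Engineering'

Result:
id | name  | dept       
---+-------+------------
1  | Jack  | Engineering
3  | Eve   | Engineering
4  | Grace | Engineering
8  | Hank  | Engineering
9  | Eve   | Engineering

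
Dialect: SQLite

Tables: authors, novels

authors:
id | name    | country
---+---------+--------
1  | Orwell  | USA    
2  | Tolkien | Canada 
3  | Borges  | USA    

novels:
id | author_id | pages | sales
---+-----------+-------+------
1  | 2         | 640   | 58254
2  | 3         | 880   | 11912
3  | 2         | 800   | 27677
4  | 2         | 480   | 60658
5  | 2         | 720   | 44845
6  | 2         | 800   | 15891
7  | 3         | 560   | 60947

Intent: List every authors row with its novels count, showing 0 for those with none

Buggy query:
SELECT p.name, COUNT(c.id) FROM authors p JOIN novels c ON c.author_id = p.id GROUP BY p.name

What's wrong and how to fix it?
Bug: An inner join excludes parents with zero children

Fix: Use LEFT JOIN so parents without children still appear (COUNT(c.id) gives 0)

Corrected query:
SELECT p.name, COUNT(c.id) FROM authors p LEFT JOIN novels c ON c.author_id = p.id GROUP BY p.name

Result:
name    | COUNT(c.id)
--------+------------
Borges  | 2          
Orwell  | 0          
Tolkien | 5          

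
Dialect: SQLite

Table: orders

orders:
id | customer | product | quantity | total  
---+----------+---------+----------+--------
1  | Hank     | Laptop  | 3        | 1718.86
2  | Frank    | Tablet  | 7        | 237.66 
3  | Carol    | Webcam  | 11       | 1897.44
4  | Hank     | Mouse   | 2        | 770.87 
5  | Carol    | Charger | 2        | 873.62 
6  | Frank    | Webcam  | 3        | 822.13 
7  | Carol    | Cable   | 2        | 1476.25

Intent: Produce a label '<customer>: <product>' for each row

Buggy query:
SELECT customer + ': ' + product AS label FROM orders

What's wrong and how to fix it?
Bug: SQLite uses || for string concatenation; + coerces text to numbers (yielding 0)

Fix: Replace + with || to concatenate text

Corrected query:
SELECT customer || ': ' || product AS label FROM orders

Result:
label         
--------------
Hank: Laptop  
Frank: Tablet 
Carol: Webcam 
Hank: Mouse   
Carol: Charger
Frank: Webcam 
Carol: Cable  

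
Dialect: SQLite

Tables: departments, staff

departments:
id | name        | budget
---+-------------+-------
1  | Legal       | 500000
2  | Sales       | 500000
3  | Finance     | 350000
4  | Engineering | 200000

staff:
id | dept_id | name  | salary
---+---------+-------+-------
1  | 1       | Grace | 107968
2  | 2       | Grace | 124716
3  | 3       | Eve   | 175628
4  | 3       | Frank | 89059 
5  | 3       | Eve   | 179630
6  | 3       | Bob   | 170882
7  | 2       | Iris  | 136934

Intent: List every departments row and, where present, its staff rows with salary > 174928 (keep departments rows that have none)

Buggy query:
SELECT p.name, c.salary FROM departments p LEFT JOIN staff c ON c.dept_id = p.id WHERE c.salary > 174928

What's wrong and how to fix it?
Bug: A WHERE condition on the right-hand table after LEFT JOIN drops unmatched parents

Fix: Put 'c.salary > 174928' in the JOIN's ON clause instead of WHERE

Corrected query:
SELECT p.name, c.salary FROM departments p LEFT JOIN staff c ON c.dept_id = p.id AND c.salary > 174928

Result:
name        | salary
------------+-------
Legal       | NULL  
Sales       | NULL  
Finance     | 175628
Finance     | 179630
Engineering | NULL  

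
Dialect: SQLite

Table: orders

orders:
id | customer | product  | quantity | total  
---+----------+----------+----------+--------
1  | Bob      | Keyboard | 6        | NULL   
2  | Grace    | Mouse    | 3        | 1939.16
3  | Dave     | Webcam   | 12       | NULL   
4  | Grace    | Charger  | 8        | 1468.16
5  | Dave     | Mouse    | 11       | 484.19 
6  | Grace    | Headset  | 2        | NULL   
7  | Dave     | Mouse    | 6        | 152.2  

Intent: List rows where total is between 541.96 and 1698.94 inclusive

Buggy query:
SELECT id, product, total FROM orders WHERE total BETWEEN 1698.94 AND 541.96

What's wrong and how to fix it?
Bug: The bounds are reversed; BETWEEN a AND b requires a <= b to match anything

Fix: Swap the bounds so the smaller value comes first

Corrected query:
SELECT id, product, total FROM orders WHERE total BETWEEN 541.96 AND 1698.94

Result:
id | product | total  
---+---------+--------
4  | Charger | 1468.16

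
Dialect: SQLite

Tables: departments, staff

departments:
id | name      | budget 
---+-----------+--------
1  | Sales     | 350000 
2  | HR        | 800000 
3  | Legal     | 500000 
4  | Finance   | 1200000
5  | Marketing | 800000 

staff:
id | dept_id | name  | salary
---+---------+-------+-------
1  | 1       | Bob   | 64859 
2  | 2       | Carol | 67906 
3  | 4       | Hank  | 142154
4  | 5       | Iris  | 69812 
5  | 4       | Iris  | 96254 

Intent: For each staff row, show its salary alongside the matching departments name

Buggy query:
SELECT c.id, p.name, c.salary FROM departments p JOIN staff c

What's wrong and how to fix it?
Bug: JOIN with no ON clause produces a cartesian product; every staff row pairs with every departments row

Fix: Specify the join condition linking the foreign key to the parent id

Corrected query:
SELECT c.id, p.name, c.salary FROM departments p JOIN staff c ON c.dept_id = p.id

Result:
id | name      | salary
---+-----------+-------
1  | Sales     | 64859 
2  | HR        | 67906 
3  | Finance   | 142154
4  | Marketing | 69812 
5  | Finance   | 96254 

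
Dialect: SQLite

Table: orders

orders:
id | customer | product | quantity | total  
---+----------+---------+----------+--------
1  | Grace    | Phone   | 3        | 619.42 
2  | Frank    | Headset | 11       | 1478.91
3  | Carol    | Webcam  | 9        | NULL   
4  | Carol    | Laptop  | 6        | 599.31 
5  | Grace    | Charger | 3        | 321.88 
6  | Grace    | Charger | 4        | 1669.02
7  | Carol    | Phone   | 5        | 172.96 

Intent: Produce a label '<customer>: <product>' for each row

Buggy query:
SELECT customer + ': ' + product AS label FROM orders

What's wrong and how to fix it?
Bug: SQLite uses || for string concatenation; + coerces text to numbers (yielding 0)

Fix: Use the || operator for string concatenation

Corrected query:
SELECT customer || ': ' || product AS label FROM orders

Result:
label         
--------------
Grace: Phone  
Frank: Headset
Carol: Webcam 
Carol: Laptop 
Grace: Charger
Grace: Charger
Carol: Phone  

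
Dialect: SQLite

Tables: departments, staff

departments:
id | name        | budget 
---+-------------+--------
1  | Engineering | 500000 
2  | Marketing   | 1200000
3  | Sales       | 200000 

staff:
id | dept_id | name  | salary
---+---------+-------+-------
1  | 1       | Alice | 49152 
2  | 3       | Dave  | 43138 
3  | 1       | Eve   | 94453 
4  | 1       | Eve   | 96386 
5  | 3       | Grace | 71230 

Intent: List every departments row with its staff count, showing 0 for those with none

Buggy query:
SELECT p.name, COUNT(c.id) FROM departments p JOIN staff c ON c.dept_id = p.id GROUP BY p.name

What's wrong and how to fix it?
Bug: INNER JOIN drops departments rows that have no matching staff rows

Fix: Use LEFT JOIN so parents without children still appear (COUNT(c.id) gives 0)

Corrected query:
SELECT p.name, COUNT(c.id) FROM departments p LEFT JOIN staff c ON c.dept_id = p.id GROUP BY p.name

Result:
name        | COUNT(c.id)
------------+------------
Engineering | 3          
Marketing   | 0          
Sales       | 2          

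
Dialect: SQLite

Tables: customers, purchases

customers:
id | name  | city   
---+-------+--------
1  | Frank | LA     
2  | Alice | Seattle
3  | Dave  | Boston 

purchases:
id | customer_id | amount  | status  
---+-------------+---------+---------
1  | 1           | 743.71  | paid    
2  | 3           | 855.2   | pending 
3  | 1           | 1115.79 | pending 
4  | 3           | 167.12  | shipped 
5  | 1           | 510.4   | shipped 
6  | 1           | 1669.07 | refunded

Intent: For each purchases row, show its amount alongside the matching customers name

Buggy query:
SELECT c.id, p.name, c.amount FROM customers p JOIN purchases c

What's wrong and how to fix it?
Bug: Missing join condition: each purchases row is matched to all customers rows instead of just its own

Fix: Add ON c.customer_id = p.id to the JOIN

Corrected query:
SELECT c.id, p.name, c.amount FROM customers p JOIN purchases c ON c.customer_id = p.id

Result:
id | name  | amount 
---+-------+--------
1  | Frank | 743.71 
2  | Dave  | 855.2  
3  | Frank | 1115.79
4  | Dave  | 167.12 
5  | Frank | 510.4  
6  | Frank | 1669.07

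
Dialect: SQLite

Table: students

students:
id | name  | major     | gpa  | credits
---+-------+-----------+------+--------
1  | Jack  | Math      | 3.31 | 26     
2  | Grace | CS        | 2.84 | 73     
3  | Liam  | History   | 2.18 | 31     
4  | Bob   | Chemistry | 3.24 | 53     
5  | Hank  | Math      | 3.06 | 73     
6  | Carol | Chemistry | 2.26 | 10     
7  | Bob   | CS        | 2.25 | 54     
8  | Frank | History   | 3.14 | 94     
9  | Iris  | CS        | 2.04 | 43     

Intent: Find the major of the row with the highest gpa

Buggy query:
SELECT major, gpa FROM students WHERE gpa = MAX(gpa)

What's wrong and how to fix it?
Bug: MAX(gpa) is an aggregate and cannot be used directly in WHERE

Fix: Use a subquery: WHERE gpa = (SELECT MAX(gpa) FROM students)

Corrected query:
SELECT major, gpa FROM students WHERE gpa = (SELECT MAX(gpa) FROM students)

Result:
major | gpa 
------+-----
Math  | 3.31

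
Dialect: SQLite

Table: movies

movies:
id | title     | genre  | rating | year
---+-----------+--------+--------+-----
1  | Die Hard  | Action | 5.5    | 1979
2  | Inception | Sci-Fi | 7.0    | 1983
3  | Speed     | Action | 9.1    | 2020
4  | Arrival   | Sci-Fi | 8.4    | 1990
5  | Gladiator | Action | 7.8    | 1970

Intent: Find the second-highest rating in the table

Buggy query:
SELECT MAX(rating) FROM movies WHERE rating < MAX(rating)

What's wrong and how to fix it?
Bug: MAX(rating) on the right of the comparison is an aggregate-in-WHERE error

Fix: Put the inner MAX in a scalar subquery

Corrected query:
SELECT MAX(rating) FROM movies WHERE rating < (SELECT MAX(rating) FROM movies)

Result:
MAX(rating)
-----------
8.4        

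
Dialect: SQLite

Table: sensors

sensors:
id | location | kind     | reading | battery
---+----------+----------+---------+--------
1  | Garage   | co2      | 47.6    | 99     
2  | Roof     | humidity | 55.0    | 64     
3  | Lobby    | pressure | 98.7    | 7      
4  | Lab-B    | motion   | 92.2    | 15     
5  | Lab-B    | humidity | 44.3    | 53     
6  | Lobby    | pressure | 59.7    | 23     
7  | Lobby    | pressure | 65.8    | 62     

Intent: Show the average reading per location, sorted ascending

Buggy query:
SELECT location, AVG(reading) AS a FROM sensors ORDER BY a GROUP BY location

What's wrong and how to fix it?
Bug: ORDER BY appears before GROUP BY; SQL clause order requires GROUP BY first

Fix: Reorder: SELECT … FROM … GROUP BY … ORDER BY …

Corrected query:
SELECT location, AVG(reading) AS a FROM sensors GROUP BY location ORDER BY a

Result:
location | a        
---------+----------
Garage   | 47.6     
Roof     | 55       
Lab-B    | 68.25    
Lobby    | 74.733333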